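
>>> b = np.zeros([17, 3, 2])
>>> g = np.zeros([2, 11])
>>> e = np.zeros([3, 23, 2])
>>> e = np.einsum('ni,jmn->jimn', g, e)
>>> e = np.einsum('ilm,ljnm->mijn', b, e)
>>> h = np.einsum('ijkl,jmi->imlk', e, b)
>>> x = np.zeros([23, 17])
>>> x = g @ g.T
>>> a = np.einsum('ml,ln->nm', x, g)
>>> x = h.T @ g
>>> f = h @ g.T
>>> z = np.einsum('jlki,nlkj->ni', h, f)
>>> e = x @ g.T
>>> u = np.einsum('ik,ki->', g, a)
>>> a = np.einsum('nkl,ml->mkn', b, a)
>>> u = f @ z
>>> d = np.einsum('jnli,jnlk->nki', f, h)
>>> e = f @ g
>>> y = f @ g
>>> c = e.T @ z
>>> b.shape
(17, 3, 2)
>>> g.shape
(2, 11)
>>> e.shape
(2, 3, 23, 11)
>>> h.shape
(2, 3, 23, 11)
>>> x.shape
(11, 23, 3, 11)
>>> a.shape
(11, 3, 17)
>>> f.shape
(2, 3, 23, 2)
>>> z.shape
(2, 11)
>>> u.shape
(2, 3, 23, 11)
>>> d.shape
(3, 11, 2)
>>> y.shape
(2, 3, 23, 11)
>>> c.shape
(11, 23, 3, 11)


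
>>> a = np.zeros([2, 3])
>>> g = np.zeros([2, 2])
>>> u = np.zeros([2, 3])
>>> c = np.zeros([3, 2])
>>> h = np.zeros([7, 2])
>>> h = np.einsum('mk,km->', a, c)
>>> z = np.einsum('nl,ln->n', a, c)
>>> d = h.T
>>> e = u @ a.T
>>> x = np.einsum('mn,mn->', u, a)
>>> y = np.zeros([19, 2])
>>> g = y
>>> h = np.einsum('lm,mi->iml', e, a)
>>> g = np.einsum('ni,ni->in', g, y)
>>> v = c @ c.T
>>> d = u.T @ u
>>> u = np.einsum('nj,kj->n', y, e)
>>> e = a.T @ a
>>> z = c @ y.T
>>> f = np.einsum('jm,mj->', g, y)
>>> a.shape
(2, 3)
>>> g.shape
(2, 19)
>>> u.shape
(19,)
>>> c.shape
(3, 2)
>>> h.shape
(3, 2, 2)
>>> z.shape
(3, 19)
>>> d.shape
(3, 3)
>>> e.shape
(3, 3)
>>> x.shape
()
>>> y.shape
(19, 2)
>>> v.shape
(3, 3)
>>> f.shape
()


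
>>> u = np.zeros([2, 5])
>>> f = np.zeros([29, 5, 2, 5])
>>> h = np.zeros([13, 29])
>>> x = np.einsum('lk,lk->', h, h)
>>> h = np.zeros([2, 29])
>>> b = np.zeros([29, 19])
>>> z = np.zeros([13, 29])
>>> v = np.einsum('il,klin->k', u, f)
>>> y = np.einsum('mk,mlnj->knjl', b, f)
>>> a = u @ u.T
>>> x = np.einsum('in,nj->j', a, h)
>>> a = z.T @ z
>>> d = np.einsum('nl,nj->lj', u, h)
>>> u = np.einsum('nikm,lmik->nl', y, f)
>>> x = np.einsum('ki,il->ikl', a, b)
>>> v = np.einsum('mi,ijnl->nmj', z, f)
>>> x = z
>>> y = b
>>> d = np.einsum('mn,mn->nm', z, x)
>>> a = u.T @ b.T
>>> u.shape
(19, 29)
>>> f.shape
(29, 5, 2, 5)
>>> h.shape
(2, 29)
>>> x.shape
(13, 29)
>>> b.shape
(29, 19)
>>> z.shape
(13, 29)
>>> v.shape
(2, 13, 5)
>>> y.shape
(29, 19)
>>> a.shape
(29, 29)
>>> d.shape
(29, 13)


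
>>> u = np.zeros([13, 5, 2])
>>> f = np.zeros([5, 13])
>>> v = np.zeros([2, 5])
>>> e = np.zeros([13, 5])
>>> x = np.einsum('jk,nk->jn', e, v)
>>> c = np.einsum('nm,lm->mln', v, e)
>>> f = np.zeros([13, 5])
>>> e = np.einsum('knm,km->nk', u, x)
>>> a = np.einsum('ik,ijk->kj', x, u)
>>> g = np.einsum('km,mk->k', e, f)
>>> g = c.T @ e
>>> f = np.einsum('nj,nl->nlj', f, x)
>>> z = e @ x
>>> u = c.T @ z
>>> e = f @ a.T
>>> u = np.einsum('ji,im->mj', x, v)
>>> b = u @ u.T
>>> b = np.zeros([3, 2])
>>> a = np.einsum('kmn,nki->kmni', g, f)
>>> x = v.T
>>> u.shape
(5, 13)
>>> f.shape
(13, 2, 5)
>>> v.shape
(2, 5)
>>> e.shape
(13, 2, 2)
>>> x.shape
(5, 2)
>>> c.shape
(5, 13, 2)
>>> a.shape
(2, 13, 13, 5)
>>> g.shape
(2, 13, 13)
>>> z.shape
(5, 2)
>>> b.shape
(3, 2)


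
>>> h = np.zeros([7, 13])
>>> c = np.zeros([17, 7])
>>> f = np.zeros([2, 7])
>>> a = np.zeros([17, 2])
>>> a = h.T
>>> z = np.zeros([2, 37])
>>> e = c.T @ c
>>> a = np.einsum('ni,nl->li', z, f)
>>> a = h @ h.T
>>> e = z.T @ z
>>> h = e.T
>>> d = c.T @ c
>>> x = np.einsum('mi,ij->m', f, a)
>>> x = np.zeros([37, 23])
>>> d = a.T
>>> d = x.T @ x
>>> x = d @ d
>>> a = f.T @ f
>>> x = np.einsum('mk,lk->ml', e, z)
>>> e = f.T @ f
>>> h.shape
(37, 37)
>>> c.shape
(17, 7)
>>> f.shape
(2, 7)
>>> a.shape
(7, 7)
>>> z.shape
(2, 37)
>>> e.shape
(7, 7)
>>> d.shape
(23, 23)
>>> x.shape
(37, 2)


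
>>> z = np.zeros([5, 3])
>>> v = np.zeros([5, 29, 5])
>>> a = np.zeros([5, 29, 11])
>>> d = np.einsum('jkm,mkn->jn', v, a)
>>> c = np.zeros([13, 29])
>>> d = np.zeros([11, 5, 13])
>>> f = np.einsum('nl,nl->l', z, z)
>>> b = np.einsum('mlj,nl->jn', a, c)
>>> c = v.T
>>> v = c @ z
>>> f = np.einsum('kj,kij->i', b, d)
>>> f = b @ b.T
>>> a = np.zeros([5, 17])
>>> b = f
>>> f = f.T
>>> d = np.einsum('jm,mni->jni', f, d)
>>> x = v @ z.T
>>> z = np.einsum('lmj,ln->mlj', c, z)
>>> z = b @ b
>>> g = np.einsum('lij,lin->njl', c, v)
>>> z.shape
(11, 11)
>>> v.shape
(5, 29, 3)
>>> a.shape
(5, 17)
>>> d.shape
(11, 5, 13)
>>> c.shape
(5, 29, 5)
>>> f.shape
(11, 11)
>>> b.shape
(11, 11)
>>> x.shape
(5, 29, 5)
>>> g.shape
(3, 5, 5)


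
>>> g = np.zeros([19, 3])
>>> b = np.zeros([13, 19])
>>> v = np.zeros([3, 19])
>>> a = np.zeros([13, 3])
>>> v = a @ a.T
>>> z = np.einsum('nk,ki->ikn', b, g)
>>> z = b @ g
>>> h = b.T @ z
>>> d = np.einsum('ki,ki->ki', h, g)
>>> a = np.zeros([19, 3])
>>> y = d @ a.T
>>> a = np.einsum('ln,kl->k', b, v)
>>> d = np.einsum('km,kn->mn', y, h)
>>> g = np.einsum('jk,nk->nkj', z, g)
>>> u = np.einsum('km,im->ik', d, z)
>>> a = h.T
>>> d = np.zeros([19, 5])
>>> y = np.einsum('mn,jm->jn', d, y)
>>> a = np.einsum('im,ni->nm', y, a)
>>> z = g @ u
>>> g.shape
(19, 3, 13)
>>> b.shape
(13, 19)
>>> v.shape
(13, 13)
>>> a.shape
(3, 5)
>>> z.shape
(19, 3, 19)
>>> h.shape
(19, 3)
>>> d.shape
(19, 5)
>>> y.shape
(19, 5)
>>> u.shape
(13, 19)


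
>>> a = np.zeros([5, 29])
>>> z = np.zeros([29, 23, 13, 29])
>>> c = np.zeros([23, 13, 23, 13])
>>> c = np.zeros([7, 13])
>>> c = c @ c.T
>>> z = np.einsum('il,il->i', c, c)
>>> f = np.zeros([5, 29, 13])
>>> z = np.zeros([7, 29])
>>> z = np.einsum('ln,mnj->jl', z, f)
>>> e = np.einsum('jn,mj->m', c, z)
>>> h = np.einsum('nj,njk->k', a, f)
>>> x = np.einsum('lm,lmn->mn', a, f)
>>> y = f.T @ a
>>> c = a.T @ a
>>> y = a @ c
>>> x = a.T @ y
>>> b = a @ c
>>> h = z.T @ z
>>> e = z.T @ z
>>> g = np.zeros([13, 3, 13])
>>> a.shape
(5, 29)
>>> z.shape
(13, 7)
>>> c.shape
(29, 29)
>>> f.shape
(5, 29, 13)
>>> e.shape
(7, 7)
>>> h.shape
(7, 7)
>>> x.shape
(29, 29)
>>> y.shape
(5, 29)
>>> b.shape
(5, 29)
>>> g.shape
(13, 3, 13)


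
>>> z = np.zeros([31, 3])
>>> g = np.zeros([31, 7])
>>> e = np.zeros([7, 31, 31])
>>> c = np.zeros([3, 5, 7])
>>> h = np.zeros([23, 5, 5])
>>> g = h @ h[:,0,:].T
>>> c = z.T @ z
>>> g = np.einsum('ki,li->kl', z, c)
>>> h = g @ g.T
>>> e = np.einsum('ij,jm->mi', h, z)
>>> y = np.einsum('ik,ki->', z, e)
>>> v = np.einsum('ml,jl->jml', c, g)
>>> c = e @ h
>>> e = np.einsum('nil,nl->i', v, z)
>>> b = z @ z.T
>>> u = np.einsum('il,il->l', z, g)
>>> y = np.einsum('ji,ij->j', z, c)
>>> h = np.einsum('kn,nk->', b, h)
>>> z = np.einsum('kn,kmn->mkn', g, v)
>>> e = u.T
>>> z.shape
(3, 31, 3)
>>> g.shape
(31, 3)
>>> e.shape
(3,)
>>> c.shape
(3, 31)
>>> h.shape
()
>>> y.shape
(31,)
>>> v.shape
(31, 3, 3)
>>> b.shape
(31, 31)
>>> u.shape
(3,)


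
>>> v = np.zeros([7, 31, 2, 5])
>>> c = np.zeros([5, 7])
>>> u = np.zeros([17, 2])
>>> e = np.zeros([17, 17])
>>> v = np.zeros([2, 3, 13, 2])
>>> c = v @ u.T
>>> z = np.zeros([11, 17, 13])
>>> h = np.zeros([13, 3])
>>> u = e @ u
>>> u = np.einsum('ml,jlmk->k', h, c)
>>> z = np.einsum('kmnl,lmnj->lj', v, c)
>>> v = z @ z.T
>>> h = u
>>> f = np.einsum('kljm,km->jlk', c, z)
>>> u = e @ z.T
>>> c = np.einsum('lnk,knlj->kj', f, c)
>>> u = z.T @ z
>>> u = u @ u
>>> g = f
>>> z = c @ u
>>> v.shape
(2, 2)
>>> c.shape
(2, 17)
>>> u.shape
(17, 17)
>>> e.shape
(17, 17)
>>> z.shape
(2, 17)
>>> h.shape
(17,)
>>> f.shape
(13, 3, 2)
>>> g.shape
(13, 3, 2)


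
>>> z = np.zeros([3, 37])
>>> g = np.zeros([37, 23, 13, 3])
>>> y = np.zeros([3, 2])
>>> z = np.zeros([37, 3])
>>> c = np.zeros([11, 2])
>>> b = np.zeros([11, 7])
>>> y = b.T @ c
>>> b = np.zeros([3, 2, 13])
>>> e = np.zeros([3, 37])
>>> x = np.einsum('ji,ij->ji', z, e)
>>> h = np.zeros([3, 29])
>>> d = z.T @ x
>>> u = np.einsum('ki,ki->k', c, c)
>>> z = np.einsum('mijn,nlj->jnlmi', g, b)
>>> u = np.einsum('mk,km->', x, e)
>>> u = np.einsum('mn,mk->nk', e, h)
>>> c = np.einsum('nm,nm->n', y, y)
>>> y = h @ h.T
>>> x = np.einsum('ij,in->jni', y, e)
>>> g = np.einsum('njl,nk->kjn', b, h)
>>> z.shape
(13, 3, 2, 37, 23)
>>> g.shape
(29, 2, 3)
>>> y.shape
(3, 3)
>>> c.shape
(7,)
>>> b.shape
(3, 2, 13)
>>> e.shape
(3, 37)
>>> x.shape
(3, 37, 3)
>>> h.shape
(3, 29)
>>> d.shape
(3, 3)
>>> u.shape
(37, 29)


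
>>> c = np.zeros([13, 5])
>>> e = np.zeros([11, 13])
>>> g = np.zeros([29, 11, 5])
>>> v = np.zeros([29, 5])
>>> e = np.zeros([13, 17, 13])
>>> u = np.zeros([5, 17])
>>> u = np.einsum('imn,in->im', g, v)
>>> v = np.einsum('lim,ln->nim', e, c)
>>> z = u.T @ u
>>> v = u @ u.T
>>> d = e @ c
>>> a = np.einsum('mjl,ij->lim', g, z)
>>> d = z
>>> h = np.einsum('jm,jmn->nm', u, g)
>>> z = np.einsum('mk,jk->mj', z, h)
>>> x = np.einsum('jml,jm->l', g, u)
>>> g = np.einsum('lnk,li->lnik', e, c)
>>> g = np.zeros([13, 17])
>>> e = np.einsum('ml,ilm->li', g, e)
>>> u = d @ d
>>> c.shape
(13, 5)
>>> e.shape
(17, 13)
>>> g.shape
(13, 17)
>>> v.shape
(29, 29)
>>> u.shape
(11, 11)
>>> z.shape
(11, 5)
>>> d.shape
(11, 11)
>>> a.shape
(5, 11, 29)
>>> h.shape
(5, 11)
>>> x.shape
(5,)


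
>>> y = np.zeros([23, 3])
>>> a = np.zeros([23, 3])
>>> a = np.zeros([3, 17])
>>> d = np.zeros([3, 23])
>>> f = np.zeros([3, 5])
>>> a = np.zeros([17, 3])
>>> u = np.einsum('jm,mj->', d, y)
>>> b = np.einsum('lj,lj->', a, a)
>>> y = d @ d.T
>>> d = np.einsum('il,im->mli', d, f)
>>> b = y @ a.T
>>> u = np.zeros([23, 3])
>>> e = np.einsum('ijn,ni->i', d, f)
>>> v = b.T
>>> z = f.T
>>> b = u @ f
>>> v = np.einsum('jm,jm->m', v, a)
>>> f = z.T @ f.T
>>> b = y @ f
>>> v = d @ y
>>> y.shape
(3, 3)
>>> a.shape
(17, 3)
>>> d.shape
(5, 23, 3)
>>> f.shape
(3, 3)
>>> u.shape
(23, 3)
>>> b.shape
(3, 3)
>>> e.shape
(5,)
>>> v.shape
(5, 23, 3)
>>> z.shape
(5, 3)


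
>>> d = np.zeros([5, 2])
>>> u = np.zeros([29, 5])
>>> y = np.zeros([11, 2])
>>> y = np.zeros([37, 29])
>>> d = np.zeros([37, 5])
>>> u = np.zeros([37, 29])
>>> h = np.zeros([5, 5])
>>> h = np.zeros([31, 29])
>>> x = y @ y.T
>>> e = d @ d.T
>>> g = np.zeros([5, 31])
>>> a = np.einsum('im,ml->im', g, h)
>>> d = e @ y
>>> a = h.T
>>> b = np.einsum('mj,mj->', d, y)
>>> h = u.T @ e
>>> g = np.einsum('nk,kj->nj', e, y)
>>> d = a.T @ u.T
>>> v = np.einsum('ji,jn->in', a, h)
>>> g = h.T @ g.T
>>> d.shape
(31, 37)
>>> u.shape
(37, 29)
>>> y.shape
(37, 29)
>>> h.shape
(29, 37)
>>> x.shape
(37, 37)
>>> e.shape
(37, 37)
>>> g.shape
(37, 37)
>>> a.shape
(29, 31)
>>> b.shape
()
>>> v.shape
(31, 37)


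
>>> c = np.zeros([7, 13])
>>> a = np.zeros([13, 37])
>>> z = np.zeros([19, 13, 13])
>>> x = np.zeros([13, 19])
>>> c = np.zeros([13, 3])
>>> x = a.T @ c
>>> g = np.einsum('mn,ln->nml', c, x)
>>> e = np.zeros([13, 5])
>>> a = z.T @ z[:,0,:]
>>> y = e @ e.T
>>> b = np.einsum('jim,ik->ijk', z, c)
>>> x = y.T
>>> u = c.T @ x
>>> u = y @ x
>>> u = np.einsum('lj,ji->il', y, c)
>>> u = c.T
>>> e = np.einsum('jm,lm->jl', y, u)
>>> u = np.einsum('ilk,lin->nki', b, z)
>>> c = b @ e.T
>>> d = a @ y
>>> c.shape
(13, 19, 13)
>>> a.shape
(13, 13, 13)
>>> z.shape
(19, 13, 13)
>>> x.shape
(13, 13)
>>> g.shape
(3, 13, 37)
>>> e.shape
(13, 3)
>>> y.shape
(13, 13)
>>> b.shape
(13, 19, 3)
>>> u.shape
(13, 3, 13)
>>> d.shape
(13, 13, 13)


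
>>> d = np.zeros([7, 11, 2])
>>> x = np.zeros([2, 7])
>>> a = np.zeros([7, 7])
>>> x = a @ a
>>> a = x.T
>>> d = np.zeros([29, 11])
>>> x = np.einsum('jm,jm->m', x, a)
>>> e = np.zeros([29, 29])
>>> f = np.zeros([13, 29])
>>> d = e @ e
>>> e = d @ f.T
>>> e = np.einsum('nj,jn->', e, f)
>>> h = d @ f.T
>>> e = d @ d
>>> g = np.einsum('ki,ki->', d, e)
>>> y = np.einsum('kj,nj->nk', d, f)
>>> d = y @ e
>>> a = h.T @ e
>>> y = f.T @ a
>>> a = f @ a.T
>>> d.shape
(13, 29)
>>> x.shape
(7,)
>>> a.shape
(13, 13)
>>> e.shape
(29, 29)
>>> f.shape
(13, 29)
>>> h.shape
(29, 13)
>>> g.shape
()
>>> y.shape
(29, 29)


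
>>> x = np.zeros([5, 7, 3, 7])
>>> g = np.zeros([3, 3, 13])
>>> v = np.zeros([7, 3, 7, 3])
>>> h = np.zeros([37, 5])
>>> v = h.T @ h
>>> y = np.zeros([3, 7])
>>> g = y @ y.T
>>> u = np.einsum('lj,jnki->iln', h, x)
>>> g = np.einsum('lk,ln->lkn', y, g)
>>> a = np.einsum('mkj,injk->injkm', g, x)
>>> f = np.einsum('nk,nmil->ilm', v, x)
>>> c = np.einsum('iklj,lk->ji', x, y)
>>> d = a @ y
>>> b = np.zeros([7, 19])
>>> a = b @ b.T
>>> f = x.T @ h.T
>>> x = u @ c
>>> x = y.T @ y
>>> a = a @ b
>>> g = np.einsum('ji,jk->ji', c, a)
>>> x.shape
(7, 7)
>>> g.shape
(7, 5)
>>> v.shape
(5, 5)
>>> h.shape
(37, 5)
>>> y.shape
(3, 7)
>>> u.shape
(7, 37, 7)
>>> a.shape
(7, 19)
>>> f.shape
(7, 3, 7, 37)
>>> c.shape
(7, 5)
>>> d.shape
(5, 7, 3, 7, 7)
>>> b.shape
(7, 19)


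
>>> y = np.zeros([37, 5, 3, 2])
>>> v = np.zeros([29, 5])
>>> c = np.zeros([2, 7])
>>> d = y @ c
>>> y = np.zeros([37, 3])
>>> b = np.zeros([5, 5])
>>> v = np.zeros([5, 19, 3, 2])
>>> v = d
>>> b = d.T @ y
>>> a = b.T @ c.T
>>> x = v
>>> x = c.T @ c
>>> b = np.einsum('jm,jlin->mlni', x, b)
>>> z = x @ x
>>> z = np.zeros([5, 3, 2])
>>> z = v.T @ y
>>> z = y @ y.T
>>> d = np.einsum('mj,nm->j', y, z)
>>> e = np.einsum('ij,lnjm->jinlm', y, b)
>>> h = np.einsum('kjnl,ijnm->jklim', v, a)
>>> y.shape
(37, 3)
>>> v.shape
(37, 5, 3, 7)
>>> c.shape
(2, 7)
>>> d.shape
(3,)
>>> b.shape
(7, 3, 3, 5)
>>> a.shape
(3, 5, 3, 2)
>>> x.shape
(7, 7)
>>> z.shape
(37, 37)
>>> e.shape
(3, 37, 3, 7, 5)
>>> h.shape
(5, 37, 7, 3, 2)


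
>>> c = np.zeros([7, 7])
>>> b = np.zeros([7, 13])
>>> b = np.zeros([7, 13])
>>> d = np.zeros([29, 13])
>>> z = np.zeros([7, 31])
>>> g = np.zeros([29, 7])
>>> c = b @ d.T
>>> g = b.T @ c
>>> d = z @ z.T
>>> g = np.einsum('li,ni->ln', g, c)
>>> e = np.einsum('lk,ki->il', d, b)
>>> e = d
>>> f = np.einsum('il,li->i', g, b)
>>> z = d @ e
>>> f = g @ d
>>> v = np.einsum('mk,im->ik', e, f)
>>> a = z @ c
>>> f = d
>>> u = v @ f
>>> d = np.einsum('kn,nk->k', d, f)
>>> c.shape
(7, 29)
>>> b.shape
(7, 13)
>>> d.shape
(7,)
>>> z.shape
(7, 7)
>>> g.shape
(13, 7)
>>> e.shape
(7, 7)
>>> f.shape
(7, 7)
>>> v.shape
(13, 7)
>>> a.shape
(7, 29)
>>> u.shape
(13, 7)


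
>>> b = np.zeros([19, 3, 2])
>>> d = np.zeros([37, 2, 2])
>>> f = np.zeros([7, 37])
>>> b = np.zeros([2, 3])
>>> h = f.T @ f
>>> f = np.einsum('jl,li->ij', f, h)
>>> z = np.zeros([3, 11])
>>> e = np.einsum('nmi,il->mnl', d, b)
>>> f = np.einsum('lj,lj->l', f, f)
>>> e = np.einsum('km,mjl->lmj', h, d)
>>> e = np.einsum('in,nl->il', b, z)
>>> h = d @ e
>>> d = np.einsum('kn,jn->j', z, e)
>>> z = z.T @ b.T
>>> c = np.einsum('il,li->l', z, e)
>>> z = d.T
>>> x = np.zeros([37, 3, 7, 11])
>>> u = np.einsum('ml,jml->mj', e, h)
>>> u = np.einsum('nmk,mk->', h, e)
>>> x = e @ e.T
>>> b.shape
(2, 3)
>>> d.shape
(2,)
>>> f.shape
(37,)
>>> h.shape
(37, 2, 11)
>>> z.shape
(2,)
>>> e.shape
(2, 11)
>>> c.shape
(2,)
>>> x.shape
(2, 2)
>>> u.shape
()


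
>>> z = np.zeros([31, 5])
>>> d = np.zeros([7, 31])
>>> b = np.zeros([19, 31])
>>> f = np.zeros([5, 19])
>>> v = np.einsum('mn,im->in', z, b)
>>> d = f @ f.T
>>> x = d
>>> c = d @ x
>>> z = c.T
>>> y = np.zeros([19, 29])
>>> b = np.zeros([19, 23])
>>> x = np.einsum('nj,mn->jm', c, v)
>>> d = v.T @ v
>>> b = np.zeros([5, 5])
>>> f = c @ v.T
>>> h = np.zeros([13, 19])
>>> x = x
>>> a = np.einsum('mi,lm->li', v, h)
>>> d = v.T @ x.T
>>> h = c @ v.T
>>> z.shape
(5, 5)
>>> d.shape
(5, 5)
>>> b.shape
(5, 5)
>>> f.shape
(5, 19)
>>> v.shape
(19, 5)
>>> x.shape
(5, 19)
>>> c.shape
(5, 5)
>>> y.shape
(19, 29)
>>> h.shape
(5, 19)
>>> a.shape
(13, 5)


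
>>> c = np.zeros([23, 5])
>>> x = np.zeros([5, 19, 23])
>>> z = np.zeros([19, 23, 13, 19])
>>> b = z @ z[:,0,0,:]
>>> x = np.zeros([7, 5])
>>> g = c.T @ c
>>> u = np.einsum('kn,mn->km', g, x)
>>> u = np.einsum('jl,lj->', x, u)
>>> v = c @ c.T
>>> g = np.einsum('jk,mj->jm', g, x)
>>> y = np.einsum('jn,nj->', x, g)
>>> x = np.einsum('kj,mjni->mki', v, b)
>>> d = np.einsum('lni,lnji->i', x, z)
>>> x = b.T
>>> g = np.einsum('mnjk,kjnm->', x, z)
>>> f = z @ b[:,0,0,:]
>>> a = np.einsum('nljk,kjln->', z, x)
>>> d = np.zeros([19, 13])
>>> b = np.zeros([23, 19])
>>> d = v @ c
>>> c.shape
(23, 5)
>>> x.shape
(19, 13, 23, 19)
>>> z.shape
(19, 23, 13, 19)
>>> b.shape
(23, 19)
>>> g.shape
()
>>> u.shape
()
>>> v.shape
(23, 23)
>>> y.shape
()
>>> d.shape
(23, 5)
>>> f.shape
(19, 23, 13, 19)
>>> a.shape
()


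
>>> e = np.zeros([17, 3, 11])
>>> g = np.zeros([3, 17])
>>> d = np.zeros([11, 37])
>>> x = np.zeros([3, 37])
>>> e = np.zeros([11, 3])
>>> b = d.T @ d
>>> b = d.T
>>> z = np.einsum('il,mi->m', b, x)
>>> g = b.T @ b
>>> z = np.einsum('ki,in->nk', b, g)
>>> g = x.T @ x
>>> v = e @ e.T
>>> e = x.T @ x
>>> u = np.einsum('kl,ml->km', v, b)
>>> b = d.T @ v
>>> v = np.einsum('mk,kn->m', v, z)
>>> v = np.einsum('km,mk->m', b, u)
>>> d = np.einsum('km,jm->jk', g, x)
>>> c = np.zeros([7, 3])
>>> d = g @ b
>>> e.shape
(37, 37)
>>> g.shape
(37, 37)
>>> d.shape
(37, 11)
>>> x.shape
(3, 37)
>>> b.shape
(37, 11)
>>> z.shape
(11, 37)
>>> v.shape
(11,)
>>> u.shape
(11, 37)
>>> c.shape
(7, 3)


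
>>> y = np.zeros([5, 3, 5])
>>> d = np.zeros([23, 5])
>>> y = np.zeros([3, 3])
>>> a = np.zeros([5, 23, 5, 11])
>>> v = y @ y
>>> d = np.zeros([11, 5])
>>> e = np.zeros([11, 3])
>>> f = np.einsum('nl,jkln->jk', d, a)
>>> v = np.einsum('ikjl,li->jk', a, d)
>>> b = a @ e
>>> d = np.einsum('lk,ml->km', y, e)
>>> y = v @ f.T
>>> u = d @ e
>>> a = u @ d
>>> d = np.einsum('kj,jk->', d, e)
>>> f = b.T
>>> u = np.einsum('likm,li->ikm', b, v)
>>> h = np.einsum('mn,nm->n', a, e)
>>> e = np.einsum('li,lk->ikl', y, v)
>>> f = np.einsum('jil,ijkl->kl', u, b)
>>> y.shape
(5, 5)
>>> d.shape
()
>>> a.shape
(3, 11)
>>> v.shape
(5, 23)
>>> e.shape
(5, 23, 5)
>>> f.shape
(5, 3)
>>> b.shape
(5, 23, 5, 3)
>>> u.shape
(23, 5, 3)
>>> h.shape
(11,)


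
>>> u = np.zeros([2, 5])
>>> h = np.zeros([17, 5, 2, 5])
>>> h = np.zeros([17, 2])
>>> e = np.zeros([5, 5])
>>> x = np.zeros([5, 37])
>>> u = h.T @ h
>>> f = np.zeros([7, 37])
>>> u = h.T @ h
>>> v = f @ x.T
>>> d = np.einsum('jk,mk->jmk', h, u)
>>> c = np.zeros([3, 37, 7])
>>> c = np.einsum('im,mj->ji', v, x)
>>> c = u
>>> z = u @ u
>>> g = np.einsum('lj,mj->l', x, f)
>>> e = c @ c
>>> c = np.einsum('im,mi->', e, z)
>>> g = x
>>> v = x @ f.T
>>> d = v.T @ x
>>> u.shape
(2, 2)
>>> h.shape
(17, 2)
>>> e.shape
(2, 2)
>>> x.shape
(5, 37)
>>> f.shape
(7, 37)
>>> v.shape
(5, 7)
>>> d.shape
(7, 37)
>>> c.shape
()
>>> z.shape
(2, 2)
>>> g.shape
(5, 37)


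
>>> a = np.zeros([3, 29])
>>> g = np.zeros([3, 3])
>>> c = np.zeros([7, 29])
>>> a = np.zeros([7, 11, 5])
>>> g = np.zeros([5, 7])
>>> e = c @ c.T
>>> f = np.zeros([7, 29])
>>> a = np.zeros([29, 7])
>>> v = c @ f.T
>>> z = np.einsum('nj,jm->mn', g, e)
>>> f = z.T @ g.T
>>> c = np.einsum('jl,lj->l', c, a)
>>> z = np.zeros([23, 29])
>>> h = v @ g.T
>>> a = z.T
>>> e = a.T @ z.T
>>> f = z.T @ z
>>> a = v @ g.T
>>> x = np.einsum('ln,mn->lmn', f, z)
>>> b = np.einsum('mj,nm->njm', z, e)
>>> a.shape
(7, 5)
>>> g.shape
(5, 7)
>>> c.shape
(29,)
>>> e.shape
(23, 23)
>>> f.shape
(29, 29)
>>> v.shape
(7, 7)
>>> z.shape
(23, 29)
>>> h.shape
(7, 5)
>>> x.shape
(29, 23, 29)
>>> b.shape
(23, 29, 23)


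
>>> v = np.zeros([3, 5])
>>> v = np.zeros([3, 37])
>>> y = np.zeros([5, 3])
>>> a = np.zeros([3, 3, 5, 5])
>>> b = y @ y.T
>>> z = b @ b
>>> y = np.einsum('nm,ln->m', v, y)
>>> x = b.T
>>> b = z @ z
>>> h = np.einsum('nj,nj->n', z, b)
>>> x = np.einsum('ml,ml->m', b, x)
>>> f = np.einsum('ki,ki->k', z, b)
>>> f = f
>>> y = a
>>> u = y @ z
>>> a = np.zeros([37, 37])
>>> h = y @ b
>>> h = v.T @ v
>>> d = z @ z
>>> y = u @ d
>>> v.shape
(3, 37)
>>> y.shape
(3, 3, 5, 5)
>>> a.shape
(37, 37)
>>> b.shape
(5, 5)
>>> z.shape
(5, 5)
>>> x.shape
(5,)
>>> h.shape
(37, 37)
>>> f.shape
(5,)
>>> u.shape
(3, 3, 5, 5)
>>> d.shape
(5, 5)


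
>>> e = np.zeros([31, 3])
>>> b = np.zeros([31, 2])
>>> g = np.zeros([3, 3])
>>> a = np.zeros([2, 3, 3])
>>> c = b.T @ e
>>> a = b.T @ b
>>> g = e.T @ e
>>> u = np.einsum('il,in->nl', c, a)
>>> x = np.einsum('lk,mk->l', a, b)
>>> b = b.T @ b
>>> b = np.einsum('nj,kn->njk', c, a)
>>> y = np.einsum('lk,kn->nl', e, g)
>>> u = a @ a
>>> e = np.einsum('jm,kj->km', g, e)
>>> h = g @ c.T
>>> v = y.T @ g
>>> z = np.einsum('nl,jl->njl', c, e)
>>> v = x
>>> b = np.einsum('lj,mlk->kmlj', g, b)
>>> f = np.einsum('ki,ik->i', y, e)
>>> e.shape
(31, 3)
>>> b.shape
(2, 2, 3, 3)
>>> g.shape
(3, 3)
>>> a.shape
(2, 2)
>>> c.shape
(2, 3)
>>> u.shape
(2, 2)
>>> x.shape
(2,)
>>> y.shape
(3, 31)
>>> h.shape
(3, 2)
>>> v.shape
(2,)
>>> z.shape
(2, 31, 3)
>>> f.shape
(31,)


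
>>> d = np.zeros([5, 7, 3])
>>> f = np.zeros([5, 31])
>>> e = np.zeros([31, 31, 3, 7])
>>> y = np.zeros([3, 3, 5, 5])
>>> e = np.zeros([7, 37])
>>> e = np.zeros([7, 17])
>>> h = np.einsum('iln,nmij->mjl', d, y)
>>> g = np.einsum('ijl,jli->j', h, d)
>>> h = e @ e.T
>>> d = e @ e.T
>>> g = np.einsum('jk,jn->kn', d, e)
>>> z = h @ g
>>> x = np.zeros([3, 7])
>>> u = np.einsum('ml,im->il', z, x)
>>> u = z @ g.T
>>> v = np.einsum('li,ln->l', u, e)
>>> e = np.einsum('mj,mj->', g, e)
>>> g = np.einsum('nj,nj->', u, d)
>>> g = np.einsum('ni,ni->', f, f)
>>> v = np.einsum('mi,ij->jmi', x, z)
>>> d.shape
(7, 7)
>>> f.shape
(5, 31)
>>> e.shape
()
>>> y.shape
(3, 3, 5, 5)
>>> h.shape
(7, 7)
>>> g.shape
()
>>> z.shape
(7, 17)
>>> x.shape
(3, 7)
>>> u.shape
(7, 7)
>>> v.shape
(17, 3, 7)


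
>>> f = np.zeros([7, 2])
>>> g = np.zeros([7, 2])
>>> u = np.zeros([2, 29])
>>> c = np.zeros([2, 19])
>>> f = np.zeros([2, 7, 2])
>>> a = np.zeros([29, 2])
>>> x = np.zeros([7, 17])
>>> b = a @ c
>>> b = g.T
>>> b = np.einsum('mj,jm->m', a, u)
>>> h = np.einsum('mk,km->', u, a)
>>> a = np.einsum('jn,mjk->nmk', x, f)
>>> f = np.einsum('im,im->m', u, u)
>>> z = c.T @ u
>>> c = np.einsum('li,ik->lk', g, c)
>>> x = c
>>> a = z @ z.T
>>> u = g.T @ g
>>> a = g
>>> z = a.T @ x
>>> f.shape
(29,)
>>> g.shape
(7, 2)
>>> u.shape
(2, 2)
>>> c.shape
(7, 19)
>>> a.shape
(7, 2)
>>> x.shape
(7, 19)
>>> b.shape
(29,)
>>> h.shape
()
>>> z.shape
(2, 19)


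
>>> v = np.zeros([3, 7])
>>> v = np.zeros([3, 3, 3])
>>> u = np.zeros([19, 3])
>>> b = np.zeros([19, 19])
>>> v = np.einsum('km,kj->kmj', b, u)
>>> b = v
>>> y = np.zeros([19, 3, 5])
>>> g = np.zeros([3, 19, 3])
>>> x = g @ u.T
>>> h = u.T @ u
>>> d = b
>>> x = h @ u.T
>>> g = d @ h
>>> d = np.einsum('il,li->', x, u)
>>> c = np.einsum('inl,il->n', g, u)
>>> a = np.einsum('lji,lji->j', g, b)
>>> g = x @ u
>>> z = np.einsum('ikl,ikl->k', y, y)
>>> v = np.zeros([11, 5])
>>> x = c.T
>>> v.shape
(11, 5)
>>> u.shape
(19, 3)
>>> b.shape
(19, 19, 3)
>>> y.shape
(19, 3, 5)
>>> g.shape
(3, 3)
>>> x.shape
(19,)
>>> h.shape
(3, 3)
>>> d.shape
()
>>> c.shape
(19,)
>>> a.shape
(19,)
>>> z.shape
(3,)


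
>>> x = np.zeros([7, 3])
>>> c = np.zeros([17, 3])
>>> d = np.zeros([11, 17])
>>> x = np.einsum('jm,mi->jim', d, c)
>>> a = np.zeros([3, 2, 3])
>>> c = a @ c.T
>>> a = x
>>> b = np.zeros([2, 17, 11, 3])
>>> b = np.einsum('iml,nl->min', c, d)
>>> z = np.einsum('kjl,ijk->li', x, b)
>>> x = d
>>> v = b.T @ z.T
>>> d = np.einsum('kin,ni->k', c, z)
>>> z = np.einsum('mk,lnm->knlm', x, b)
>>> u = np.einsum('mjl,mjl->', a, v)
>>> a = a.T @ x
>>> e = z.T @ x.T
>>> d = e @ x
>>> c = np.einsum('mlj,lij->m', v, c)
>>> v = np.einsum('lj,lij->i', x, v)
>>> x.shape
(11, 17)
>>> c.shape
(11,)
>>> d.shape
(11, 2, 3, 17)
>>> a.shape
(17, 3, 17)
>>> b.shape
(2, 3, 11)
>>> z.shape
(17, 3, 2, 11)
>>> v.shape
(3,)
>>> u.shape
()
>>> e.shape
(11, 2, 3, 11)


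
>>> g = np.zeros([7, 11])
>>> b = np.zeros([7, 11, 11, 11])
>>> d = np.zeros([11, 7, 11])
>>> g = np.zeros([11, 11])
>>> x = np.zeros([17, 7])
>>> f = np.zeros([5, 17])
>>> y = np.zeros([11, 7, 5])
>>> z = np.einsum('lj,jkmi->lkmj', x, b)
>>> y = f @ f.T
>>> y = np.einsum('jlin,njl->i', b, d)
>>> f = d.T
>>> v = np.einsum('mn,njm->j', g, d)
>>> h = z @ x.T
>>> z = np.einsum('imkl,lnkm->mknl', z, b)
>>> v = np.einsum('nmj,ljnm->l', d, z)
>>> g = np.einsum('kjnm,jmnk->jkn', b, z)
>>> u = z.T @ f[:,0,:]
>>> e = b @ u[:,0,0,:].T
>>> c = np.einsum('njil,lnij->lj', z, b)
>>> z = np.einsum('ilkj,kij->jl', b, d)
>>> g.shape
(11, 7, 11)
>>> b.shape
(7, 11, 11, 11)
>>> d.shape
(11, 7, 11)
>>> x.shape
(17, 7)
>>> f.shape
(11, 7, 11)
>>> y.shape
(11,)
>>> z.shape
(11, 11)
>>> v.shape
(11,)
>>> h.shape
(17, 11, 11, 17)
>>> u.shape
(7, 11, 11, 11)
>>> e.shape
(7, 11, 11, 7)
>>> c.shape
(7, 11)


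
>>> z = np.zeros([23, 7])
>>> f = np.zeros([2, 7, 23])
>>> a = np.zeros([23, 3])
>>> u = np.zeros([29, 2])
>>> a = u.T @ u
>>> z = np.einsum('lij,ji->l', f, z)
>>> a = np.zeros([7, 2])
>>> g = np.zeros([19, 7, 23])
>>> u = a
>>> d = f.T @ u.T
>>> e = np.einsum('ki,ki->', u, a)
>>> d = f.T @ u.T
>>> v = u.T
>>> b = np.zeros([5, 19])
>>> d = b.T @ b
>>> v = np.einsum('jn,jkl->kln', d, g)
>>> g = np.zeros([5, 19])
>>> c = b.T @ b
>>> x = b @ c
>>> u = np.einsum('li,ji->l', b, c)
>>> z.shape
(2,)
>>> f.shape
(2, 7, 23)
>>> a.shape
(7, 2)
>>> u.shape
(5,)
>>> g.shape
(5, 19)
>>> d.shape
(19, 19)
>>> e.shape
()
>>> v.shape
(7, 23, 19)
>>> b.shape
(5, 19)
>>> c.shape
(19, 19)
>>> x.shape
(5, 19)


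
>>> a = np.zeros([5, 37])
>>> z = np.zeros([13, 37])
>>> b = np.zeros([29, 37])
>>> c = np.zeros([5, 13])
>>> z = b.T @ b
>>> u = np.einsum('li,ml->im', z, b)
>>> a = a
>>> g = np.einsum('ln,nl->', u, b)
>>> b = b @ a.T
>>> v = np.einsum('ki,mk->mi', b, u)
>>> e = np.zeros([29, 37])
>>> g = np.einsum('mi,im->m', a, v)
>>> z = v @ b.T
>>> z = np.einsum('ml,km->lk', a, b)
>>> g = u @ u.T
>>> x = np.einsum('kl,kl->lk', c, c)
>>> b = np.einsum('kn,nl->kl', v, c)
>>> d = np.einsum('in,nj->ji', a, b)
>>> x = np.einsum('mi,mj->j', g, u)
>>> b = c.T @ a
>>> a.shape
(5, 37)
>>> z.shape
(37, 29)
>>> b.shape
(13, 37)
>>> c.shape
(5, 13)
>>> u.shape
(37, 29)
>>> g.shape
(37, 37)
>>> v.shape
(37, 5)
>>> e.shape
(29, 37)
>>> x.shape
(29,)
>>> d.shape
(13, 5)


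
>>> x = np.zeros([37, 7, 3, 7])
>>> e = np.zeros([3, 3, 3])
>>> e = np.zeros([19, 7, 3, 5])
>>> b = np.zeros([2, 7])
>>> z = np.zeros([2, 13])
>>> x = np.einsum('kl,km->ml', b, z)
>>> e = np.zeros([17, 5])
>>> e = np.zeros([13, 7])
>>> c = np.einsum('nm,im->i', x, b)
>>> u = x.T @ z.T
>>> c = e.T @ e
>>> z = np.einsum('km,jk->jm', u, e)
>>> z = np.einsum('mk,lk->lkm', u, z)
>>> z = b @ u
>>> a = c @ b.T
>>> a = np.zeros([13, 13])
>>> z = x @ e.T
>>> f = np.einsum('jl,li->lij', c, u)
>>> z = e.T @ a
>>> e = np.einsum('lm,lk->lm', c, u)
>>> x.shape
(13, 7)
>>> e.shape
(7, 7)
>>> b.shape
(2, 7)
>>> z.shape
(7, 13)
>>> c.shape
(7, 7)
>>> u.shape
(7, 2)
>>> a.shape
(13, 13)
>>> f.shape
(7, 2, 7)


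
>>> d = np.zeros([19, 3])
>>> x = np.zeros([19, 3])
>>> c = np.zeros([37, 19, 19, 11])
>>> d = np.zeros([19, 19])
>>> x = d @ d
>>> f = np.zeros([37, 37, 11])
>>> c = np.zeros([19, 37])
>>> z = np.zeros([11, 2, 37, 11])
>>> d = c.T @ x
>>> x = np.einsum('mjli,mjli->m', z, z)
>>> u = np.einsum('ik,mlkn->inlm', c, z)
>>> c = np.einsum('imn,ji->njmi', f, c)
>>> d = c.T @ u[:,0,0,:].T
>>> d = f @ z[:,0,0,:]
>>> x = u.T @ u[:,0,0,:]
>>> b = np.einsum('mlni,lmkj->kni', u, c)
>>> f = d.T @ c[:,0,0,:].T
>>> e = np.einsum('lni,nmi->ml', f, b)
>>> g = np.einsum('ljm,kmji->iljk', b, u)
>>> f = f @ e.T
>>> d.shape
(37, 37, 11)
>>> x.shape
(11, 2, 11, 11)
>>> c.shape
(11, 19, 37, 37)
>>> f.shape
(11, 37, 2)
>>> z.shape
(11, 2, 37, 11)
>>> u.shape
(19, 11, 2, 11)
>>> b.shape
(37, 2, 11)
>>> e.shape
(2, 11)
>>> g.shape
(11, 37, 2, 19)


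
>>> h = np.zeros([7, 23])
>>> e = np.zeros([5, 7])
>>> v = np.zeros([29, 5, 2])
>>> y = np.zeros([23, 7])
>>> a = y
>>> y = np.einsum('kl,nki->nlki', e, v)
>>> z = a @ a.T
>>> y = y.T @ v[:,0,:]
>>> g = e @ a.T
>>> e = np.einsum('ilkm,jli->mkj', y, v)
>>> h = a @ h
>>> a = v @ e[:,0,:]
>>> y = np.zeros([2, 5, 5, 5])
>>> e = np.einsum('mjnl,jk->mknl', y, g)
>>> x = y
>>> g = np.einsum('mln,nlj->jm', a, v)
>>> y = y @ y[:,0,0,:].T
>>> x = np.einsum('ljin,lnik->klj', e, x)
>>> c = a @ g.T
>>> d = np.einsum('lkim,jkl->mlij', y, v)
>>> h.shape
(23, 23)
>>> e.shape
(2, 23, 5, 5)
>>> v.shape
(29, 5, 2)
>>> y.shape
(2, 5, 5, 2)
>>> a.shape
(29, 5, 29)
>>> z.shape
(23, 23)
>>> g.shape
(2, 29)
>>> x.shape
(5, 2, 23)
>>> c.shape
(29, 5, 2)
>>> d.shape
(2, 2, 5, 29)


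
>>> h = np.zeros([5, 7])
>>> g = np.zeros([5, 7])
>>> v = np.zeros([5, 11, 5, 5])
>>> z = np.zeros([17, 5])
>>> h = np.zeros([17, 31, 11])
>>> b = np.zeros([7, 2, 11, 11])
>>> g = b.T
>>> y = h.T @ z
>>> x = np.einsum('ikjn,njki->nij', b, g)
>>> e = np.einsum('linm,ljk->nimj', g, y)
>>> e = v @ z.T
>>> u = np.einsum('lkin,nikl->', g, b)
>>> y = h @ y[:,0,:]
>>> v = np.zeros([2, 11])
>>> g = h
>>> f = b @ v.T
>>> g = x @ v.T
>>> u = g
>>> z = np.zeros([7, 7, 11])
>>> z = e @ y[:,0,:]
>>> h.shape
(17, 31, 11)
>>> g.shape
(11, 7, 2)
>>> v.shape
(2, 11)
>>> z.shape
(5, 11, 5, 5)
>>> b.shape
(7, 2, 11, 11)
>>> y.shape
(17, 31, 5)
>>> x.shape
(11, 7, 11)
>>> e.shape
(5, 11, 5, 17)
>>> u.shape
(11, 7, 2)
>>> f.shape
(7, 2, 11, 2)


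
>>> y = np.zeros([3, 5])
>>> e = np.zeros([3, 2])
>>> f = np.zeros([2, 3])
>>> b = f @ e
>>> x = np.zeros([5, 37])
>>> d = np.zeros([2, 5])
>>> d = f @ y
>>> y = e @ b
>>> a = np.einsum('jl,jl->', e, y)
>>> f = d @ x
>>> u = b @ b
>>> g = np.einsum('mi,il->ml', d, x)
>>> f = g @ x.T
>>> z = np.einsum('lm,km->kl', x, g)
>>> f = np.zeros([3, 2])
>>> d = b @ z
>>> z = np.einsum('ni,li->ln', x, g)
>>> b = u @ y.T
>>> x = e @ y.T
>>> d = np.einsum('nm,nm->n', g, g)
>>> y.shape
(3, 2)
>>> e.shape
(3, 2)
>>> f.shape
(3, 2)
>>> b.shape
(2, 3)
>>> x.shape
(3, 3)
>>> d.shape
(2,)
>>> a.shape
()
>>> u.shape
(2, 2)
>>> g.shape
(2, 37)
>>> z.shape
(2, 5)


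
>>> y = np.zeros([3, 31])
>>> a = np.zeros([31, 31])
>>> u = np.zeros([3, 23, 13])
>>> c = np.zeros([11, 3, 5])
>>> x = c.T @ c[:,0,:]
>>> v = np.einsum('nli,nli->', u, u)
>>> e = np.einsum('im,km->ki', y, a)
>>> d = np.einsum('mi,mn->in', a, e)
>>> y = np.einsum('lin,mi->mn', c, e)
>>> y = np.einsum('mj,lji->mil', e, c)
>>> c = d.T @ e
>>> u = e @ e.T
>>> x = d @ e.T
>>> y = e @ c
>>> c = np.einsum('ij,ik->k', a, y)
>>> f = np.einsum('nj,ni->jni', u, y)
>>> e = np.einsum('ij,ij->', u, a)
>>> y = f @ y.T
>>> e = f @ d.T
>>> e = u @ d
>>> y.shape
(31, 31, 31)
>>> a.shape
(31, 31)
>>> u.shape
(31, 31)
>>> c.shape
(3,)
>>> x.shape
(31, 31)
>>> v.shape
()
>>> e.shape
(31, 3)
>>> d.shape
(31, 3)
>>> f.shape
(31, 31, 3)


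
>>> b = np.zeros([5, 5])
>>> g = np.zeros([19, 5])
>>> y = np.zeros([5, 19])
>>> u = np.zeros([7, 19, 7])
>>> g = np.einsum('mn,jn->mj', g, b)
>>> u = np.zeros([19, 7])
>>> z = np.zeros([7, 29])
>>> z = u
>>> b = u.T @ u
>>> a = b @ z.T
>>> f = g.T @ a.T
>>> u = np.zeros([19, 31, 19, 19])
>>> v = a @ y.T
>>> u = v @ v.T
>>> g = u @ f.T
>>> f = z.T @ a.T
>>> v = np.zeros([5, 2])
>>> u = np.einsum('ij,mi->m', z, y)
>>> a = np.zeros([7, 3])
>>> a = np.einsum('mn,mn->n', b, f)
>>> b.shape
(7, 7)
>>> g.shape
(7, 5)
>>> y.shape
(5, 19)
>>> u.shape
(5,)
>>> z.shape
(19, 7)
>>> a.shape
(7,)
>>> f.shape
(7, 7)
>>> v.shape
(5, 2)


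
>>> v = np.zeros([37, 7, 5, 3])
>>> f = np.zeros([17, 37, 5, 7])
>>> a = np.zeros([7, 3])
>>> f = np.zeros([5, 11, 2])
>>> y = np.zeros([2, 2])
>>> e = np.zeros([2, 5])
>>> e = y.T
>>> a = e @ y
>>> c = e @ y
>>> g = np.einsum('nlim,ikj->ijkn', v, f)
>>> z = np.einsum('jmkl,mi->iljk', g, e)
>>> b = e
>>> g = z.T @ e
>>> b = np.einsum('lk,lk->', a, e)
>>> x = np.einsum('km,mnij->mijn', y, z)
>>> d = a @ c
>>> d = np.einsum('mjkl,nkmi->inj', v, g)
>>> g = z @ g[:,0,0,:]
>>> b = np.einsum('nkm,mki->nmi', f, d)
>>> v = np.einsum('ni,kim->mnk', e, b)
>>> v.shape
(7, 2, 5)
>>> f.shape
(5, 11, 2)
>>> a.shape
(2, 2)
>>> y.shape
(2, 2)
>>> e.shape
(2, 2)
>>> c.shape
(2, 2)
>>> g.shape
(2, 37, 5, 2)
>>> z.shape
(2, 37, 5, 11)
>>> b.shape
(5, 2, 7)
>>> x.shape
(2, 5, 11, 37)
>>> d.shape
(2, 11, 7)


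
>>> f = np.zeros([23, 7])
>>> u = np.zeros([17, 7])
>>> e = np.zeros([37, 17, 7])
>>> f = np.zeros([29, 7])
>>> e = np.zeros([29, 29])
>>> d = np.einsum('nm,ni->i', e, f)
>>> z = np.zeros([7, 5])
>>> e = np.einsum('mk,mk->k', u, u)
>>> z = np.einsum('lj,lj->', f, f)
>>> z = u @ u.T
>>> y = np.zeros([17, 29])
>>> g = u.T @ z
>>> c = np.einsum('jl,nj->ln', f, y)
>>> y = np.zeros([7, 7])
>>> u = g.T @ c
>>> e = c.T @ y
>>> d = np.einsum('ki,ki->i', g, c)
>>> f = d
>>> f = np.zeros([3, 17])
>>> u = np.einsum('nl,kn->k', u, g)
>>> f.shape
(3, 17)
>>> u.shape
(7,)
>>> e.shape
(17, 7)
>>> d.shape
(17,)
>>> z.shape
(17, 17)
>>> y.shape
(7, 7)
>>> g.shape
(7, 17)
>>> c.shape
(7, 17)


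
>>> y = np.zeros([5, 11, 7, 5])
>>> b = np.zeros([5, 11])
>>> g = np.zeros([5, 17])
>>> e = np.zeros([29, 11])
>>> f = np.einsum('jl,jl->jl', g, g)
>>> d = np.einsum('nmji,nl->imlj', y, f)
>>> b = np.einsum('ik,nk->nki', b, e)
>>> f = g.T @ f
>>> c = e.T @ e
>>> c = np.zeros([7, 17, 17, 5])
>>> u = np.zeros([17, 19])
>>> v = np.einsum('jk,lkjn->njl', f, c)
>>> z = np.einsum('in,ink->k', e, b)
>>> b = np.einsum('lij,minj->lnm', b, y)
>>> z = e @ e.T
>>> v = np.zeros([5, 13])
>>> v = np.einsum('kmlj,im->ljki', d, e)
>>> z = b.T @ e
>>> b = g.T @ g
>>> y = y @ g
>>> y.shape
(5, 11, 7, 17)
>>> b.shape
(17, 17)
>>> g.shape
(5, 17)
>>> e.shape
(29, 11)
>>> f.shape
(17, 17)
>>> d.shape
(5, 11, 17, 7)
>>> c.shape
(7, 17, 17, 5)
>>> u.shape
(17, 19)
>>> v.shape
(17, 7, 5, 29)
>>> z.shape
(5, 7, 11)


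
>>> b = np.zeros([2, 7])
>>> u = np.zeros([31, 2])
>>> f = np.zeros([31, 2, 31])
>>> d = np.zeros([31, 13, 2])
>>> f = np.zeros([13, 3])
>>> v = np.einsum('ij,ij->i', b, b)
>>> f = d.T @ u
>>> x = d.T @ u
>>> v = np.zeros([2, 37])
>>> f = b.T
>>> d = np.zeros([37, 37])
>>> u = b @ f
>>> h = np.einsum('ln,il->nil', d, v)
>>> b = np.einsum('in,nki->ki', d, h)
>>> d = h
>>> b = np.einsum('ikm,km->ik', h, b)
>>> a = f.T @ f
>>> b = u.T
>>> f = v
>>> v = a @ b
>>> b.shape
(2, 2)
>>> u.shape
(2, 2)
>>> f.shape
(2, 37)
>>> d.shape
(37, 2, 37)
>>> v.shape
(2, 2)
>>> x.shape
(2, 13, 2)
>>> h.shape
(37, 2, 37)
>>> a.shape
(2, 2)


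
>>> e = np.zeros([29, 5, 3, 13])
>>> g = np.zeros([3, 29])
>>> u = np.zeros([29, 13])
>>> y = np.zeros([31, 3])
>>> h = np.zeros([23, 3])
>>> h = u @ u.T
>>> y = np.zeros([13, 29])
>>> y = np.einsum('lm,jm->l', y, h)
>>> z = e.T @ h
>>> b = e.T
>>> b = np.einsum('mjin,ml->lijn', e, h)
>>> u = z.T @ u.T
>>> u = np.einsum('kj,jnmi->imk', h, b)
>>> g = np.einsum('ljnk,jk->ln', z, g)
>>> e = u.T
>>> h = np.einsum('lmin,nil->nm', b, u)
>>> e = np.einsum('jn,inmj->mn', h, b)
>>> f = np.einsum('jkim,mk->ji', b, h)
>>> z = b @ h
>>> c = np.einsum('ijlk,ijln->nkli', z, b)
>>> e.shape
(5, 3)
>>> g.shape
(13, 5)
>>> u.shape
(13, 5, 29)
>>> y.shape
(13,)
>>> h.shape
(13, 3)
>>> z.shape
(29, 3, 5, 3)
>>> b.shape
(29, 3, 5, 13)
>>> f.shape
(29, 5)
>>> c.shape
(13, 3, 5, 29)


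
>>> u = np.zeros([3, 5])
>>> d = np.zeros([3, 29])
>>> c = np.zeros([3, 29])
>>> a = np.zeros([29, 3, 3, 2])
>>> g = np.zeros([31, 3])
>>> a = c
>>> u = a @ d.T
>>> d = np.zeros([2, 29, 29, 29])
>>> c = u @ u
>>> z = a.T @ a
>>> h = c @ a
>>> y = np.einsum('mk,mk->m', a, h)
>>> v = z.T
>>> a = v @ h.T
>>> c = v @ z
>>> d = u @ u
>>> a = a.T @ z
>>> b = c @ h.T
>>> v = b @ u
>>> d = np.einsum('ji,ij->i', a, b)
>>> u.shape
(3, 3)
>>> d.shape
(29,)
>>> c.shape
(29, 29)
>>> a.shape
(3, 29)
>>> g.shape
(31, 3)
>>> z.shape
(29, 29)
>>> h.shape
(3, 29)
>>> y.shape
(3,)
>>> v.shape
(29, 3)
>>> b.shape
(29, 3)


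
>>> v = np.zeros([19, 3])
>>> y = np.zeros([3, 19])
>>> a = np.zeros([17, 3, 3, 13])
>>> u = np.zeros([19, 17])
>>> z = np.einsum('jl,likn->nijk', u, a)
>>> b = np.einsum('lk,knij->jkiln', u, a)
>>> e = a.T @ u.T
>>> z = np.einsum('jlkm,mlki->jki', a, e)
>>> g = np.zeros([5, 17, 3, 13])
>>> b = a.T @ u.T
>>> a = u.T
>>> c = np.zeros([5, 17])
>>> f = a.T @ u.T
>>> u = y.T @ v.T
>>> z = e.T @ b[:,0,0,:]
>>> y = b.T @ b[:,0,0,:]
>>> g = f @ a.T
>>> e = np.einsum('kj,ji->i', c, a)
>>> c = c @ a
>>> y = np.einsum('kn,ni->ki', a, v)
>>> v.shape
(19, 3)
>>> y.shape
(17, 3)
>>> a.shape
(17, 19)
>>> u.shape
(19, 19)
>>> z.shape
(19, 3, 3, 19)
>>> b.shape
(13, 3, 3, 19)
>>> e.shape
(19,)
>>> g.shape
(19, 17)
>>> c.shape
(5, 19)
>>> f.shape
(19, 19)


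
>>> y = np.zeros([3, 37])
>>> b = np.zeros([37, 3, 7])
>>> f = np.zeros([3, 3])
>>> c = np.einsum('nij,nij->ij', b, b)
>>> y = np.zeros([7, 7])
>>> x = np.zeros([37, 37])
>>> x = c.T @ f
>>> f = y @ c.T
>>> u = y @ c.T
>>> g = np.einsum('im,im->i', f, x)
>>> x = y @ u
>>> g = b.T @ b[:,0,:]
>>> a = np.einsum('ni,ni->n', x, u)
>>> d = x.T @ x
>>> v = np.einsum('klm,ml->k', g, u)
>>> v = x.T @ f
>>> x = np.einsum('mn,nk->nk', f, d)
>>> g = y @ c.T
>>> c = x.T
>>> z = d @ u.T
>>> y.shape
(7, 7)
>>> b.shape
(37, 3, 7)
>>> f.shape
(7, 3)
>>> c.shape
(3, 3)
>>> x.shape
(3, 3)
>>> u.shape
(7, 3)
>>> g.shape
(7, 3)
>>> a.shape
(7,)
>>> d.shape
(3, 3)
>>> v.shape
(3, 3)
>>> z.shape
(3, 7)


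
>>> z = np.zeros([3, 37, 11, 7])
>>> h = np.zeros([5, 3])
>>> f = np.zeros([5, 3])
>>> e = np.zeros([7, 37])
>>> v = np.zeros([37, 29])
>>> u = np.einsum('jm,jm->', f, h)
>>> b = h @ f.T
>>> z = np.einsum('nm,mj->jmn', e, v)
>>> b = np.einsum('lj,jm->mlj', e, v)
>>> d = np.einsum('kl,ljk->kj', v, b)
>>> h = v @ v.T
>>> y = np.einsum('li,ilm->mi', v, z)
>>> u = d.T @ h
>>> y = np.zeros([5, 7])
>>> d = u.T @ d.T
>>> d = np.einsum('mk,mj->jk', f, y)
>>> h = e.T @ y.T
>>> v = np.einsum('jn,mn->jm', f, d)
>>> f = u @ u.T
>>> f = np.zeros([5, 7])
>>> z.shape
(29, 37, 7)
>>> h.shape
(37, 5)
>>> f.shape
(5, 7)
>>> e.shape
(7, 37)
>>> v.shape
(5, 7)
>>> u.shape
(7, 37)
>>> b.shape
(29, 7, 37)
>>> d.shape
(7, 3)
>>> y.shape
(5, 7)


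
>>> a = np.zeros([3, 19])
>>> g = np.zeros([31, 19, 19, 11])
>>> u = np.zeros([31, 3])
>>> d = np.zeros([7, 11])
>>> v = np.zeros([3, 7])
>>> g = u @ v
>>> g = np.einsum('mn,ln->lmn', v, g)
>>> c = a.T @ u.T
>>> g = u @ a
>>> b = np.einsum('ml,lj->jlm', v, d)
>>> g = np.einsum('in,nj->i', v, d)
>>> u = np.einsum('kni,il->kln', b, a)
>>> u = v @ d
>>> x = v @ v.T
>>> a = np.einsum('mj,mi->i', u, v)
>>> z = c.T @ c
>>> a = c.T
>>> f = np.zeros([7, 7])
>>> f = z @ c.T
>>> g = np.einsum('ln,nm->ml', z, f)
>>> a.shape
(31, 19)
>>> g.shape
(19, 31)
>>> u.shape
(3, 11)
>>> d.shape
(7, 11)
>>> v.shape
(3, 7)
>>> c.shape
(19, 31)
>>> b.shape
(11, 7, 3)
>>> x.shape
(3, 3)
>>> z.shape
(31, 31)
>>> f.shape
(31, 19)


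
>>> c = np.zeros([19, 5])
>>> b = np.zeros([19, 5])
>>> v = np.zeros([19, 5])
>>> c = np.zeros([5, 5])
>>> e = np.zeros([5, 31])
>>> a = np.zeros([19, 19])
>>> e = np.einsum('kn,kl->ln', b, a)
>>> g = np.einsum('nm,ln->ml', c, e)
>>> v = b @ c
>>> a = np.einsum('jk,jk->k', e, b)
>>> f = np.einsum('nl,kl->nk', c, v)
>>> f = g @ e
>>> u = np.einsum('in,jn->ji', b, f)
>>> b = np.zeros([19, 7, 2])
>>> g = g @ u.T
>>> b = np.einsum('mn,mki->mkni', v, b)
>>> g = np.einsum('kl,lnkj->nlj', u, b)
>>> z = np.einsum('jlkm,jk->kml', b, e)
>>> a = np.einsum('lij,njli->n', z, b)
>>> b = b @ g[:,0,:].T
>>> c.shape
(5, 5)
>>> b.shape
(19, 7, 5, 7)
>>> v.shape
(19, 5)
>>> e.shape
(19, 5)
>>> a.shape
(19,)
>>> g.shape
(7, 19, 2)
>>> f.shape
(5, 5)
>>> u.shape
(5, 19)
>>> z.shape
(5, 2, 7)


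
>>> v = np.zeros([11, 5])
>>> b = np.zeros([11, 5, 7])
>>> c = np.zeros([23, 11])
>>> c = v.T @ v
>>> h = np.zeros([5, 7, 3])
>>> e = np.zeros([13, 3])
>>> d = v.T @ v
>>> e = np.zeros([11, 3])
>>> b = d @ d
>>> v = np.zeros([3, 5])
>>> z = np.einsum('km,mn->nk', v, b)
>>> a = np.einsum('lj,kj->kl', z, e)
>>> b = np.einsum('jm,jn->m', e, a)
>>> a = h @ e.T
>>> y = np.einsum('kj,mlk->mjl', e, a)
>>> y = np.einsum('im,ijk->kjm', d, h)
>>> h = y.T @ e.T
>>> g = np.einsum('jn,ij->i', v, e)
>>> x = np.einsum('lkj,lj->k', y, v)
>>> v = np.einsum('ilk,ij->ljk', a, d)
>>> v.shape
(7, 5, 11)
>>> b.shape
(3,)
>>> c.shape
(5, 5)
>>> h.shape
(5, 7, 11)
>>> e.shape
(11, 3)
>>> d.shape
(5, 5)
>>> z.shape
(5, 3)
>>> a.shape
(5, 7, 11)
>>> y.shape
(3, 7, 5)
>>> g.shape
(11,)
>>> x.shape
(7,)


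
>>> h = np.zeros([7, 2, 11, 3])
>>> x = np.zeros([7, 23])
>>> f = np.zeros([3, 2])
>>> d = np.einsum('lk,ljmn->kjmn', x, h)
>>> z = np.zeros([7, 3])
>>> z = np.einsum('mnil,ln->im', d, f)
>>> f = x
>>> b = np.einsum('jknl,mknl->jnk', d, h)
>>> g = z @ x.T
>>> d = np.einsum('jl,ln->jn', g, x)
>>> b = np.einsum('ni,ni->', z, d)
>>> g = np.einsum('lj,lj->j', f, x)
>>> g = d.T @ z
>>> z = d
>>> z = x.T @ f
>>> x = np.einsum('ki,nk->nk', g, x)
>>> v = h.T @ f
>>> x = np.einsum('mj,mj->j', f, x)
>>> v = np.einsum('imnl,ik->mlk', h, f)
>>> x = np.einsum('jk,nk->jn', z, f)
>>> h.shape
(7, 2, 11, 3)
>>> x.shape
(23, 7)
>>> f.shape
(7, 23)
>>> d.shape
(11, 23)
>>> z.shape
(23, 23)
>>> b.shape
()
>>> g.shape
(23, 23)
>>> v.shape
(2, 3, 23)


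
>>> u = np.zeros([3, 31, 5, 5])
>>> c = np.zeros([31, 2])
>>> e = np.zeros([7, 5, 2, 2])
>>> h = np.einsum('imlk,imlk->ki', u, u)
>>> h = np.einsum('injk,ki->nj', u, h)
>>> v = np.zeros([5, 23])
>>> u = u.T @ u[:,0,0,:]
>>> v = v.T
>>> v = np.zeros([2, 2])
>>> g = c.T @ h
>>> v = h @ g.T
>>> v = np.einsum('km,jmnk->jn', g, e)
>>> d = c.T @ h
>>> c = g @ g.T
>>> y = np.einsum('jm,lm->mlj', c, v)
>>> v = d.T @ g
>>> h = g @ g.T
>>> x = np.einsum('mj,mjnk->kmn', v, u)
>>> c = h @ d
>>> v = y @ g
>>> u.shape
(5, 5, 31, 5)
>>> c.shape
(2, 5)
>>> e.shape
(7, 5, 2, 2)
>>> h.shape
(2, 2)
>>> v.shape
(2, 7, 5)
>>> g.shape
(2, 5)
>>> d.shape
(2, 5)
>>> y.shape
(2, 7, 2)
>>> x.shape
(5, 5, 31)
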